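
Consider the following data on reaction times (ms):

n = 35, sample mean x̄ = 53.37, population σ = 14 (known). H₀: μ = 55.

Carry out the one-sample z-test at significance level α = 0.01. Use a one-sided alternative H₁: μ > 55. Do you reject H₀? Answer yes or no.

reject H₀: no

SE = σ/√n = 14/√35 = 2.3664
z = (x̄−μ₀)/SE = (53.37−55)/2.3664 = -0.6888
p-value (one-sided, H₁ greater) = 0.75453
At α=0.01: p ≥ α → fail to reject H₀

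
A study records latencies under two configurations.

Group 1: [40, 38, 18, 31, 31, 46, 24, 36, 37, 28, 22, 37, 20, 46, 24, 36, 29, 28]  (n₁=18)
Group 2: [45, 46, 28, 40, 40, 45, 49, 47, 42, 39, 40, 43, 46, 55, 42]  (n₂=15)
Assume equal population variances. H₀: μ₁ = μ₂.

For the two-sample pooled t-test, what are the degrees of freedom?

degrees of freedom = 31

df = n₁ + n₂ − 2 = 18 + 15 − 2 = 31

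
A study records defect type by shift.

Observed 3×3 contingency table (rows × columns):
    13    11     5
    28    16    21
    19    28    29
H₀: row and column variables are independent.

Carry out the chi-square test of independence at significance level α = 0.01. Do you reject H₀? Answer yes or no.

Row totals [29, 65, 76], col totals [60, 55, 55], n=170
χ² = (13−10.24)²/10.24 + (11−9.38)²/9.38 + (5−9.38)²/9.38 + (28−22.94)²/22.94 + (16−21.03)²/21.03 + (21−21.03)²/21.03 + (19−26.82)²/26.82 + (28−24.59)²/24.59 + (29−24.59)²/24.59 = 8.9379
df = 4
p-value (upper-tail) = 0.06267
At α=0.01: p ≥ α → fail to reject H₀

reject H₀: no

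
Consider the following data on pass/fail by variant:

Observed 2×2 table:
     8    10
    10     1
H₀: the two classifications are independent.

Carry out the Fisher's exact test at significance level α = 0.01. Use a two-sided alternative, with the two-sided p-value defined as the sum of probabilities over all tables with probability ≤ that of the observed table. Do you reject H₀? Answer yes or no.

Margins: r₁=18, r₂=11, c₁=18, c₂=11, n=29
p_obs = C(18,8)·C(11,10)/C(29,18); sum pmf over tables with pmf ≤ p_obs
p-value (two-sided) = 0.01897
At α=0.01: p ≥ α → fail to reject H₀

reject H₀: no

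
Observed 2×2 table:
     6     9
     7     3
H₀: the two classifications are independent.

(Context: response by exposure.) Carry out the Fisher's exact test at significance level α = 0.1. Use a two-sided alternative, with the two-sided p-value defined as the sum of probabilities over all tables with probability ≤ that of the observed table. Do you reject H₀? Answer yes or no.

reject H₀: no

Margins: r₁=15, r₂=10, c₁=13, c₂=12, n=25
p_obs = C(15,6)·C(10,7)/C(25,13); sum pmf over tables with pmf ≤ p_obs
p-value (two-sided) = 0.22619
At α=0.1: p ≥ α → fail to reject H₀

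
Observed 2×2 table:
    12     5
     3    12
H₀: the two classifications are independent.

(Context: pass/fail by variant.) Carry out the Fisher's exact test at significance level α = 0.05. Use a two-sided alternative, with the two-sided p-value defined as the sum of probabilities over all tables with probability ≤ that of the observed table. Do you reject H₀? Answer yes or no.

Margins: r₁=17, r₂=15, c₁=15, c₂=17, n=32
p_obs = C(17,12)·C(15,3)/C(32,15); sum pmf over tables with pmf ≤ p_obs
p-value (two-sided) = 0.00601
At α=0.05: p < α → reject H₀

reject H₀: yes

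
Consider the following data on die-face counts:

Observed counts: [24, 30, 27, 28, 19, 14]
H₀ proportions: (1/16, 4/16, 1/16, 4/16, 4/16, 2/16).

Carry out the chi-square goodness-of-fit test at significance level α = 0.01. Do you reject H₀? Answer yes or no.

n = 142; E_i = n·p_i = [8.88, 35.50, 8.88, 35.50, 35.50, 17.75]
χ² = (24−8.88)²/8.88 + (30−35.50)²/35.50 + (27−8.88)²/8.88 + (28−35.50)²/35.50 + (19−35.50)²/35.50 + (14−17.75)²/17.75 = 73.6901
df = 5
p-value (upper-tail) = 0.00000
At α=0.01: p < α → reject H₀

reject H₀: yes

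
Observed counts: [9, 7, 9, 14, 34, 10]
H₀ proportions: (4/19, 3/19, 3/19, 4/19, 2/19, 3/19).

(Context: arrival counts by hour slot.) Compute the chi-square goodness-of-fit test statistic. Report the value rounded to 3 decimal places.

test statistic = 82.716

n = 83; E_i = n·p_i = [17.47, 13.11, 13.11, 17.47, 8.74, 13.11]
χ² = (9−17.47)²/17.47 + (7−13.11)²/13.11 + (9−13.11)²/13.11 + (14−17.47)²/17.47 + (34−8.74)²/8.74 + (10−13.11)²/13.11 = 82.7159
df = 5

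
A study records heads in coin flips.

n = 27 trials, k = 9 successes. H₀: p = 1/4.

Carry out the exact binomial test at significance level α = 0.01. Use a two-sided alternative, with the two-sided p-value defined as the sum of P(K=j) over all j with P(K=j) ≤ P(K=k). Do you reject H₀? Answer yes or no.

Exact binomial: n=27, k=9, p₀=1/4=0.2500
P(X=j) = C(n,j)·p₀^j·(1−p₀)^(n−j); p = Σ P(X=j) over j with P(X=j) ≤ P(X=9)
p-value (two-sided) = 0.37237
At α=0.01: p ≥ α → fail to reject H₀

reject H₀: no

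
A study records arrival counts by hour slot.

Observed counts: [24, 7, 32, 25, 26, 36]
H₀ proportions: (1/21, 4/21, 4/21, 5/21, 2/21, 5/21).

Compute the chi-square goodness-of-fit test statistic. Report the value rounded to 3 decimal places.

test statistic = 69.303

n = 150; E_i = n·p_i = [7.14, 28.57, 28.57, 35.71, 14.29, 35.71]
χ² = (24−7.14)²/7.14 + (7−28.57)²/28.57 + (32−28.57)²/28.57 + (25−35.71)²/35.71 + (26−14.29)²/14.29 + (36−35.71)²/35.71 = 69.3030
df = 5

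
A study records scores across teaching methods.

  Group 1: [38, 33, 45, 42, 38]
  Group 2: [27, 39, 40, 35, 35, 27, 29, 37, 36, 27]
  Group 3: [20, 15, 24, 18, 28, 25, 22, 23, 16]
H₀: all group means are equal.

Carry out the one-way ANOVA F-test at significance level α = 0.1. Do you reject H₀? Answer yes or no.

Group means [39.20, 33.20, 21.22], grand mean 29.958
SSB = Σnᵢ(x̄ᵢ−x̄)² = 1219.003; SSW = ΣΣ(x−x̄ᵢ)² = 473.956
MSB = 1219.003/2 = 609.5014; MSW = 473.956/21 = 22.5693
F = MSB/MSW = 27.0058
df = (2, 21)
p-value (upper-tail) = 0.00000
At α=0.1: p < α → reject H₀

reject H₀: yes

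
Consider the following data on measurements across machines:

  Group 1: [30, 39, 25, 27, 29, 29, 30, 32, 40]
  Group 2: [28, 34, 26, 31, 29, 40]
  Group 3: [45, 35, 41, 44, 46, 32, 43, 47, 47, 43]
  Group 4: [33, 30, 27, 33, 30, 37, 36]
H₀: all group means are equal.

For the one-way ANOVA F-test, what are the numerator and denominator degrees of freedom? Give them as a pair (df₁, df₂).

degrees of freedom = [3, 28]

k = 4 groups, N = 32 total
df = (k−1, N−k) = (4−1, 32−4) = (3, 28)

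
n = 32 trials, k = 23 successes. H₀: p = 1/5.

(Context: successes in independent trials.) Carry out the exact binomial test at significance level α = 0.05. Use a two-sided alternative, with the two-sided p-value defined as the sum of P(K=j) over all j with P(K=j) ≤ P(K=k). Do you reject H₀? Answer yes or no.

reject H₀: yes

Exact binomial: n=32, k=23, p₀=1/5=0.2000
P(X=j) = C(n,j)·p₀^j·(1−p₀)^(n−j); p = Σ P(X=j) over j with P(X=j) ≤ P(X=23)
p-value (two-sided) = 0.00000
At α=0.05: p < α → reject H₀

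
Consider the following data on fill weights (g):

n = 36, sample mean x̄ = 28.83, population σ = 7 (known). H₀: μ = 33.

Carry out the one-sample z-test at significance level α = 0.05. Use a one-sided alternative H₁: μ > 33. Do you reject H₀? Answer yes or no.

reject H₀: no

SE = σ/√n = 7/√36 = 1.1667
z = (x̄−μ₀)/SE = (28.83−33)/1.1667 = -3.5743
p-value (one-sided, H₁ greater) = 0.99982
At α=0.05: p ≥ α → fail to reject H₀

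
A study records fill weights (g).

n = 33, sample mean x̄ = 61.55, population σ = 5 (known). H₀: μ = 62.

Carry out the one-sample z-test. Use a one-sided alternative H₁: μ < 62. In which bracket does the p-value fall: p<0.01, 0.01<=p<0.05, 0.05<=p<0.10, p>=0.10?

SE = σ/√n = 5/√33 = 0.8704
z = (x̄−μ₀)/SE = (61.55−62)/0.8704 = -0.5170
p-value (one-sided, H₁ less) = 0.30257
→ bracket: p>=0.10

p-value bracket: p>=0.10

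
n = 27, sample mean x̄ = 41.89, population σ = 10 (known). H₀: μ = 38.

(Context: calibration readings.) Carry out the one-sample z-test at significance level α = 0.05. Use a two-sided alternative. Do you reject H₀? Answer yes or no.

reject H₀: yes

SE = σ/√n = 10/√27 = 1.9245
z = (x̄−μ₀)/SE = (41.89−38)/1.9245 = 2.0213
p-value (two-sided) = 0.04325
At α=0.05: p < α → reject H₀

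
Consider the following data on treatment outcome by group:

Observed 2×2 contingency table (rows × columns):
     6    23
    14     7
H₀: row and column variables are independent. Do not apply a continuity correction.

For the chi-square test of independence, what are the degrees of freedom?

df = (r−1)(c−1) = (2−1)·(2−1) = 1

degrees of freedom = 1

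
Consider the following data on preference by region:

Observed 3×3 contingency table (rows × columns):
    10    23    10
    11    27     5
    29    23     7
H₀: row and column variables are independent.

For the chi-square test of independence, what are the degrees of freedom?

degrees of freedom = 4

df = (r−1)(c−1) = (3−1)·(3−1) = 4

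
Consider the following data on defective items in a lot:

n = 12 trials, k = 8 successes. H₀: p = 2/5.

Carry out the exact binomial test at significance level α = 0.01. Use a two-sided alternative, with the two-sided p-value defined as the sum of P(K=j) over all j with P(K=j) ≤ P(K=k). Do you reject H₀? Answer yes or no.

reject H₀: no

Exact binomial: n=12, k=8, p₀=2/5=0.4000
P(X=j) = C(n,j)·p₀^j·(1−p₀)^(n−j); p = Σ P(X=j) over j with P(X=j) ≤ P(X=8)
p-value (two-sided) = 0.07690
At α=0.01: p ≥ α → fail to reject H₀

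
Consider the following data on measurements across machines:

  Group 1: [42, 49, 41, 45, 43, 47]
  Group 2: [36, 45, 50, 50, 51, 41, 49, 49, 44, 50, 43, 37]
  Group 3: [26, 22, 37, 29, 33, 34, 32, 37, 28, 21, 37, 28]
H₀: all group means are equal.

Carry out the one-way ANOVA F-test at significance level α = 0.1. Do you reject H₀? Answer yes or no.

Group means [44.50, 45.42, 30.33], grand mean 39.200
SSB = Σnᵢ(x̄ᵢ−x̄)² = 1575.717; SSW = ΣΣ(x−x̄ᵢ)² = 699.083
MSB = 1575.717/2 = 787.8583; MSW = 699.083/27 = 25.8920
F = MSB/MSW = 30.4287
df = (2, 27)
p-value (upper-tail) = 0.00000
At α=0.1: p < α → reject H₀

reject H₀: yes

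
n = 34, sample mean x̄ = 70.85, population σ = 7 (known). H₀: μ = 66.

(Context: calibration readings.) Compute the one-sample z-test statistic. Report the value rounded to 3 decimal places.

test statistic = 4.040

SE = σ/√n = 7/√34 = 1.2005
z = (x̄−μ₀)/SE = (70.85−66)/1.2005 = 4.0400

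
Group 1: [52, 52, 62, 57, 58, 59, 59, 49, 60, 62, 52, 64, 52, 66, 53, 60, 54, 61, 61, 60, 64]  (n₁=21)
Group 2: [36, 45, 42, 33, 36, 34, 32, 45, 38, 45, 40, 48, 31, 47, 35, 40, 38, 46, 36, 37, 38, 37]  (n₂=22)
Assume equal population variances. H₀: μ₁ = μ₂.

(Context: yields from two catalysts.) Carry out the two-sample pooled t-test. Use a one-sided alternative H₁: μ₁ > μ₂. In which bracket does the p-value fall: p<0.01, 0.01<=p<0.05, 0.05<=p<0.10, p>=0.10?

p-value bracket: p<0.01

x̄₁=57.952, s₁=4.832, n₁=21
x̄₂=39.045, s₂=5.075, n₂=22
s_p² = [20·4.832² + 21·5.075²]/41 = 24.5831
SE = √(s_p²·(1/21+1/22)) = 1.5126
t = (57.952−39.045)/1.5126 = 12.4994
df = 41
p-value (one-sided, H₁ greater) = 0.00000
→ bracket: p<0.01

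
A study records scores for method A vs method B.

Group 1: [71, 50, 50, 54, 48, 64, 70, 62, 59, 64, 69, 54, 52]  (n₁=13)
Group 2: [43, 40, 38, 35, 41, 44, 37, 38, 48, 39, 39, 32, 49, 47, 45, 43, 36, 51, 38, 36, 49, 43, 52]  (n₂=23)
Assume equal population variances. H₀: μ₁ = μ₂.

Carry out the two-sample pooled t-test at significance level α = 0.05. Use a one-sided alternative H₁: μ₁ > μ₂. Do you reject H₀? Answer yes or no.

x̄₁=59.000, s₁=8.196, n₁=13
x̄₂=41.870, s₂=5.529, n₂=23
s_p² = [12·8.196² + 22·5.529²]/34 = 43.4885
SE = √(s_p²·(1/13+1/23)) = 2.2882
t = (59.000−41.870)/2.2882 = 7.4863
df = 34
p-value (one-sided, H₁ greater) = 0.00000
At α=0.05: p < α → reject H₀

reject H₀: yes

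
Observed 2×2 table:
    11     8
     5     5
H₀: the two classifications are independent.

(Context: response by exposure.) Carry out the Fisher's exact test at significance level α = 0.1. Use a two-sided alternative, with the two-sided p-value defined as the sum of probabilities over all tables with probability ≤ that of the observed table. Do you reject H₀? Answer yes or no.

reject H₀: no

Margins: r₁=19, r₂=10, c₁=16, c₂=13, n=29
p_obs = C(19,11)·C(10,5)/C(29,16); sum pmf over tables with pmf ≤ p_obs
p-value (two-sided) = 0.71414
At α=0.1: p ≥ α → fail to reject H₀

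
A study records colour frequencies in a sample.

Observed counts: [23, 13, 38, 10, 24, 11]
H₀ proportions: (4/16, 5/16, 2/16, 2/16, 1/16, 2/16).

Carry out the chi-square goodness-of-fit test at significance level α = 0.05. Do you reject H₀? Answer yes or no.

n = 119; E_i = n·p_i = [29.75, 37.19, 14.88, 14.88, 7.44, 14.88]
χ² = (23−29.75)²/29.75 + (13−37.19)²/37.19 + (38−14.88)²/14.88 + (10−14.88)²/14.88 + (24−7.44)²/7.44 + (11−14.88)²/14.88 = 92.7042
df = 5
p-value (upper-tail) = 0.00000
At α=0.05: p < α → reject H₀

reject H₀: yes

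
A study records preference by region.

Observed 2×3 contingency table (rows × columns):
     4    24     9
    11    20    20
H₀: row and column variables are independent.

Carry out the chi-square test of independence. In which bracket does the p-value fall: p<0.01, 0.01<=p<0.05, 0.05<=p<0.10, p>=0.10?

Row totals [37, 51], col totals [15, 44, 29], n=88
χ² = (4−6.31)²/6.31 + (24−18.50)²/18.50 + (9−12.19)²/12.19 + (11−8.69)²/8.69 + (20−25.50)²/25.50 + (20−16.81)²/16.81 = 5.7202
df = 2
p-value (upper-tail) = 0.05726
→ bracket: 0.05<=p<0.10

p-value bracket: 0.05<=p<0.10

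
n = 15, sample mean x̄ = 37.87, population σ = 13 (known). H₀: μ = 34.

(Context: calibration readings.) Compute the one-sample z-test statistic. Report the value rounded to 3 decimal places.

test statistic = 1.153

SE = σ/√n = 13/√15 = 3.3566
z = (x̄−μ₀)/SE = (37.87−34)/3.3566 = 1.1530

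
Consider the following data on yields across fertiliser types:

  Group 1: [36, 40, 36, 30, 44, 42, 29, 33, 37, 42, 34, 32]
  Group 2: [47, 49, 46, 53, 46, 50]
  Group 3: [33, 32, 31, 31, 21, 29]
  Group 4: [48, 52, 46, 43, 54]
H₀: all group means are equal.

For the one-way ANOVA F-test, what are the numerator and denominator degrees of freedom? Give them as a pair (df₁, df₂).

k = 4 groups, N = 29 total
df = (k−1, N−k) = (4−1, 29−4) = (3, 25)

degrees of freedom = [3, 25]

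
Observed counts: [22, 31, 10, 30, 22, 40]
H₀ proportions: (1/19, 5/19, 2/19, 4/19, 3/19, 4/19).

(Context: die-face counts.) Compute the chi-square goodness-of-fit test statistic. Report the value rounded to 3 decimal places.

n = 155; E_i = n·p_i = [8.16, 40.79, 16.32, 32.63, 24.47, 32.63]
χ² = (22−8.16)²/8.16 + (31−40.79)²/40.79 + (10−16.32)²/16.32 + (30−32.63)²/32.63 + (22−24.47)²/24.47 + (40−32.63)²/32.63 = 30.4073
df = 5

test statistic = 30.407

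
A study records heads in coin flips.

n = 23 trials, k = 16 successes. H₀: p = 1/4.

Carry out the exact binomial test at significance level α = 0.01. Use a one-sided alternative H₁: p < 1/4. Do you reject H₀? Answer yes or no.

Exact binomial: n=23, k=16, p₀=1/4=0.2500
P(X≤16) from Σ C(n,i)·p₀^i·(1−p₀)^(n−i)
p-value (one-sided, H₁ less) = 1.00000
At α=0.01: p ≥ α → fail to reject H₀

reject H₀: no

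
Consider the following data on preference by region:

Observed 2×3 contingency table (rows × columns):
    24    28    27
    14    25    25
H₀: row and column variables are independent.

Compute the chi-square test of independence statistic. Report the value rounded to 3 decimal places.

Row totals [79, 64], col totals [38, 53, 52], n=143
χ² = (24−20.99)²/20.99 + (28−29.28)²/29.28 + (27−28.73)²/28.73 + (14−17.01)²/17.01 + (25−23.72)²/23.72 + (25−23.27)²/23.27 = 1.3194
df = 2

test statistic = 1.319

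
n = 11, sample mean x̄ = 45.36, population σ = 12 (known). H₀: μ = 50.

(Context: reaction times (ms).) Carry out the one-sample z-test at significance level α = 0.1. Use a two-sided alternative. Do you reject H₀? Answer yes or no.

SE = σ/√n = 12/√11 = 3.6181
z = (x̄−μ₀)/SE = (45.36−50)/3.6181 = -1.2824
p-value (two-sided) = 0.19969
At α=0.1: p ≥ α → fail to reject H₀

reject H₀: no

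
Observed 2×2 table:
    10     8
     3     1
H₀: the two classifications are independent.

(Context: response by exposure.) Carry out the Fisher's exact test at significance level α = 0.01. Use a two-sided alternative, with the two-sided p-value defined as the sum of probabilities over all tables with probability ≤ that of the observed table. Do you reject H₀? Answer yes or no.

reject H₀: no

Margins: r₁=18, r₂=4, c₁=13, c₂=9, n=22
p_obs = C(18,10)·C(4,3)/C(22,13); sum pmf over tables with pmf ≤ p_obs
p-value (two-sided) = 0.61613
At α=0.01: p ≥ α → fail to reject H₀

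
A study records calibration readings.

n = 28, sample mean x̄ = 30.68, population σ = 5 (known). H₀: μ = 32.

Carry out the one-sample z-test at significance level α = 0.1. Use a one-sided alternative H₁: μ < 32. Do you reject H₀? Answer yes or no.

reject H₀: yes

SE = σ/√n = 5/√28 = 0.9449
z = (x̄−μ₀)/SE = (30.68−32)/0.9449 = -1.3970
p-value (one-sided, H₁ less) = 0.08121
At α=0.1: p < α → reject H₀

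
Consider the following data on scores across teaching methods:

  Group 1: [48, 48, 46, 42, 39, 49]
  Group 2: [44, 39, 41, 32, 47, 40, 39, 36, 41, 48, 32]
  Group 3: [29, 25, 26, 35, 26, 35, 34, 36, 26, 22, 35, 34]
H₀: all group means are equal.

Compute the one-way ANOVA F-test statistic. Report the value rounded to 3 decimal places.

Group means [45.33, 39.91, 30.25], grand mean 37.034
SSB = Σnᵢ(x̄ᵢ−x̄)² = 1056.473; SSW = ΣΣ(x−x̄ᵢ)² = 636.492
MSB = 1056.473/2 = 528.2365; MSW = 636.492/26 = 24.4805
F = MSB/MSW = 21.5779
df = (2, 26)

test statistic = 21.578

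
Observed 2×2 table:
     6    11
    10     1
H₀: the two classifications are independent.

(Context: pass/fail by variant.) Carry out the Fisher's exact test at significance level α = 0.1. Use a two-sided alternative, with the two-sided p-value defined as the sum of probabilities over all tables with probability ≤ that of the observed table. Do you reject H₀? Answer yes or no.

reject H₀: yes

Margins: r₁=17, r₂=11, c₁=16, c₂=12, n=28
p_obs = C(17,6)·C(11,10)/C(28,16); sum pmf over tables with pmf ≤ p_obs
p-value (two-sided) = 0.00596
At α=0.1: p < α → reject H₀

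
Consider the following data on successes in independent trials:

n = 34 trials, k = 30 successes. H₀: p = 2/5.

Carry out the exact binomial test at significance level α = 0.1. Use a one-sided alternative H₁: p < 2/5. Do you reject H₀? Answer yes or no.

reject H₀: no

Exact binomial: n=34, k=30, p₀=2/5=0.4000
P(X≤30) from Σ C(n,i)·p₀^i·(1−p₀)^(n−i)
p-value (one-sided, H₁ less) = 1.00000
At α=0.1: p ≥ α → fail to reject H₀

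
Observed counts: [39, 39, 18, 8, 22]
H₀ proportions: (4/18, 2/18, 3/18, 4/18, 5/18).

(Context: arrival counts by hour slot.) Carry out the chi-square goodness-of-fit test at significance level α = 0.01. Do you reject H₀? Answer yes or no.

n = 126; E_i = n·p_i = [28.00, 14.00, 21.00, 28.00, 35.00]
χ² = (39−28.00)²/28.00 + (39−14.00)²/14.00 + (18−21.00)²/21.00 + (8−28.00)²/28.00 + (22−35.00)²/35.00 = 68.5071
df = 4
p-value (upper-tail) = 0.00000
At α=0.01: p < α → reject H₀

reject H₀: yes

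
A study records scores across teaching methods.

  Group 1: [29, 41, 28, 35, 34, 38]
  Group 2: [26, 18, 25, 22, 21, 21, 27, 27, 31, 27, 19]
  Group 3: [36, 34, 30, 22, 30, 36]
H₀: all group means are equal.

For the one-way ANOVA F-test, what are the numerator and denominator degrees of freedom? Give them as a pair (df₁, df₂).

degrees of freedom = [2, 20]

k = 3 groups, N = 23 total
df = (k−1, N−k) = (3−1, 23−3) = (2, 20)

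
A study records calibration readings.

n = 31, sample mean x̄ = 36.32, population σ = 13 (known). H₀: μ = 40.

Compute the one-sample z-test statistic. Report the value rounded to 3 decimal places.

test statistic = -1.576

SE = σ/√n = 13/√31 = 2.3349
z = (x̄−μ₀)/SE = (36.32−40)/2.3349 = -1.5761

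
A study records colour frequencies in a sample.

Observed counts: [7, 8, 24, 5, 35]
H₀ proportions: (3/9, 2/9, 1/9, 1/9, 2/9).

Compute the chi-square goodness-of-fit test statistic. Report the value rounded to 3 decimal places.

test statistic = 64.753

n = 79; E_i = n·p_i = [26.33, 17.56, 8.78, 8.78, 17.56]
χ² = (7−26.33)²/26.33 + (8−17.56)²/17.56 + (24−8.78)²/8.78 + (5−8.78)²/8.78 + (35−17.56)²/17.56 = 64.7532
df = 4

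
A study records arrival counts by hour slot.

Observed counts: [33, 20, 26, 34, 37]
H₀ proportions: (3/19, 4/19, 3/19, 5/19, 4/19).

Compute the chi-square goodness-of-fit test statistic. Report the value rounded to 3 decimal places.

test statistic = 9.826

n = 150; E_i = n·p_i = [23.68, 31.58, 23.68, 39.47, 31.58]
χ² = (33−23.68)²/23.68 + (20−31.58)²/31.58 + (26−23.68)²/23.68 + (34−39.47)²/39.47 + (37−31.58)²/31.58 = 9.8259
df = 4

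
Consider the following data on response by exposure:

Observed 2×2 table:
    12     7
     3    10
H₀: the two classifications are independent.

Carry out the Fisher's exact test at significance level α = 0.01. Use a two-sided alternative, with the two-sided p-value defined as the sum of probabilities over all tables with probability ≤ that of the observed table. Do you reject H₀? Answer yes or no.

reject H₀: no

Margins: r₁=19, r₂=13, c₁=15, c₂=17, n=32
p_obs = C(19,12)·C(13,3)/C(32,15); sum pmf over tables with pmf ≤ p_obs
p-value (two-sided) = 0.03592
At α=0.01: p ≥ α → fail to reject H₀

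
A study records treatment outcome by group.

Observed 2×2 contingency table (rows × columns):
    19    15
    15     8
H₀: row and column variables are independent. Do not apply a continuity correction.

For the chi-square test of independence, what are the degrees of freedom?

df = (r−1)(c−1) = (2−1)·(2−1) = 1

degrees of freedom = 1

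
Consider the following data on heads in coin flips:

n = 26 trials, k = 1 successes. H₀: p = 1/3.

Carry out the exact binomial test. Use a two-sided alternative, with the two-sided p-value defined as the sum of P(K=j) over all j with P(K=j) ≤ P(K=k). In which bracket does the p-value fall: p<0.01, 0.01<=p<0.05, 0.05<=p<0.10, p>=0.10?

p-value bracket: p<0.01

Exact binomial: n=26, k=1, p₀=1/3=0.3333
P(X=j) = C(n,j)·p₀^j·(1−p₀)^(n−j); p = Σ P(X=j) over j with P(X=j) ≤ P(X=1)
p-value (two-sided) = 0.00057
→ bracket: p<0.01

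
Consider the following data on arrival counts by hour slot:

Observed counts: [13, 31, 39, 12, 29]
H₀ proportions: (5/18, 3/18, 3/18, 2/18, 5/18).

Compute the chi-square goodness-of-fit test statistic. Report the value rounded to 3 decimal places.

test statistic = 35.871

n = 124; E_i = n·p_i = [34.44, 20.67, 20.67, 13.78, 34.44]
χ² = (13−34.44)²/34.44 + (31−20.67)²/20.67 + (39−20.67)²/20.67 + (12−13.78)²/13.78 + (29−34.44)²/34.44 = 35.8710
df = 4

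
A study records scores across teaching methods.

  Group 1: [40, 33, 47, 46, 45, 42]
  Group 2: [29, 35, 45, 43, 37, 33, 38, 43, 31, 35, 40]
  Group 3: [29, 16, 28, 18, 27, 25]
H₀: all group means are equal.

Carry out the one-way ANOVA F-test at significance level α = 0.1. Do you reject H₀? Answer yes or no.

Group means [42.17, 37.18, 23.83], grand mean 35.000
SSB = Σnᵢ(x̄ᵢ−x̄)² = 1108.697; SSW = ΣΣ(x−x̄ᵢ)² = 555.303
MSB = 1108.697/2 = 554.3485; MSW = 555.303/20 = 27.7652
F = MSB/MSW = 19.9656
df = (2, 20)
p-value (upper-tail) = 0.00002
At α=0.1: p < α → reject H₀

reject H₀: yes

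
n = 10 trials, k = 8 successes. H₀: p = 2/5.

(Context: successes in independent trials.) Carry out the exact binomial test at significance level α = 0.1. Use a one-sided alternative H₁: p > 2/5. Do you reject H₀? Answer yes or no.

Exact binomial: n=10, k=8, p₀=2/5=0.4000
P(X≥8) from Σ C(n,i)·p₀^i·(1−p₀)^(n−i)
p-value (one-sided, H₁ greater) = 0.01229
At α=0.1: p < α → reject H₀

reject H₀: yes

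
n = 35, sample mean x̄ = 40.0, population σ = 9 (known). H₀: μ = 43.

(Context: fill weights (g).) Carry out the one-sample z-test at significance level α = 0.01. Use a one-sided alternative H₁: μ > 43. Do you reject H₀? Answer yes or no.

reject H₀: no

SE = σ/√n = 9/√35 = 1.5213
z = (x̄−μ₀)/SE = (40.0−43)/1.5213 = -1.9720
p-value (one-sided, H₁ greater) = 0.97570
At α=0.01: p ≥ α → fail to reject H₀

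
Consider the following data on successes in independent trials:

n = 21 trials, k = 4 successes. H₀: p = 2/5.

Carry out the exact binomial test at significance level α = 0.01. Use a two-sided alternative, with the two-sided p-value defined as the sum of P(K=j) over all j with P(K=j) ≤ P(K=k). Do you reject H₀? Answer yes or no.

reject H₀: no

Exact binomial: n=21, k=4, p₀=2/5=0.4000
P(X=j) = C(n,j)·p₀^j·(1−p₀)^(n−j); p = Σ P(X=j) over j with P(X=j) ≤ P(X=4)
p-value (two-sided) = 0.07218
At α=0.01: p ≥ α → fail to reject H₀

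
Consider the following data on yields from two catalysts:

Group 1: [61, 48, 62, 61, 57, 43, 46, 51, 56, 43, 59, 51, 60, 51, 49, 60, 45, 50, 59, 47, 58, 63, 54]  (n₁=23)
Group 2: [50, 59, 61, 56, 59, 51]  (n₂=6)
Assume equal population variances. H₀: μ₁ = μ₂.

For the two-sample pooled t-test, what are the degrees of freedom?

df = n₁ + n₂ − 2 = 23 + 6 − 2 = 27

degrees of freedom = 27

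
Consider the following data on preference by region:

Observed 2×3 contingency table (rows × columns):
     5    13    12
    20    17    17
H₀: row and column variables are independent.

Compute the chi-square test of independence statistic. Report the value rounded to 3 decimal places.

Row totals [30, 54], col totals [25, 30, 29], n=84
χ² = (5−8.93)²/8.93 + (13−10.71)²/10.71 + (12−10.36)²/10.36 + (20−16.07)²/16.07 + (17−19.29)²/19.29 + (17−18.64)²/18.64 = 3.8528
df = 2

test statistic = 3.853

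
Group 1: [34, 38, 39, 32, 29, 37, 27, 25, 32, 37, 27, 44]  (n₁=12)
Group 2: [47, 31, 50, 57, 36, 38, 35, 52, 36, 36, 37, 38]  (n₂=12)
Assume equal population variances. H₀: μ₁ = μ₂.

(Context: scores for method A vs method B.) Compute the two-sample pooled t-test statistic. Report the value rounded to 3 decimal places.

x̄₁=33.417, s₁=5.775, n₁=12
x̄₂=41.083, s₂=8.196, n₂=12
s_p² = [11·5.775² + 11·8.196²]/22 = 50.2652
SE = √(s_p²·(1/12+1/12)) = 2.8944
t = (33.417−41.083)/2.8944 = -2.6488
df = 22

test statistic = -2.649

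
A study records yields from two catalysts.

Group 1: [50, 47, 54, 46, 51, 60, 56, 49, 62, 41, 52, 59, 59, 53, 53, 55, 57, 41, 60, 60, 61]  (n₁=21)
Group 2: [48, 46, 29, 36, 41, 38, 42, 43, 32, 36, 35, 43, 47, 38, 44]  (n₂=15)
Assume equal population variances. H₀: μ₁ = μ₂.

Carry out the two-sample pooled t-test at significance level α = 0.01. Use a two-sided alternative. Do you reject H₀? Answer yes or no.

reject H₀: yes

x̄₁=53.619, s₁=6.281, n₁=21
x̄₂=39.867, s₂=5.592, n₂=15
s_p² = [20·6.281² + 14·5.592²]/34 = 36.0790
SE = √(s_p²·(1/21+1/15)) = 2.0306
t = (53.619−39.867)/2.0306 = 6.7726
df = 34
p-value (two-sided) = 0.00000
At α=0.01: p < α → reject H₀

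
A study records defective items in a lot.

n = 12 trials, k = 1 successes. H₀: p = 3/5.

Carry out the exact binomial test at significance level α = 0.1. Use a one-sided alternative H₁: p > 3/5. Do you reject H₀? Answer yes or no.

Exact binomial: n=12, k=1, p₀=3/5=0.6000
P(X≥1) from Σ C(n,i)·p₀^i·(1−p₀)^(n−i)
p-value (one-sided, H₁ greater) = 0.99998
At α=0.1: p ≥ α → fail to reject H₀

reject H₀: no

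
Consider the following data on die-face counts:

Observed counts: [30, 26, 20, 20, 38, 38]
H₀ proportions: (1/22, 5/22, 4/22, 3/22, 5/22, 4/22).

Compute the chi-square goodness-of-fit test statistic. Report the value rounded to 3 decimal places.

test statistic = 73.368

n = 172; E_i = n·p_i = [7.82, 39.09, 31.27, 23.45, 39.09, 31.27]
χ² = (30−7.82)²/7.82 + (26−39.09)²/39.09 + (20−31.27)²/31.27 + (20−23.45)²/23.45 + (38−39.09)²/39.09 + (38−31.27)²/31.27 = 73.3682
df = 5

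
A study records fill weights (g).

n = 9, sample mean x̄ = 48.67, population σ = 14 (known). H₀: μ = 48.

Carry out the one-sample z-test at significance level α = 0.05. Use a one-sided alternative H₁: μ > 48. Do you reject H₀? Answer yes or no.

SE = σ/√n = 14/√9 = 4.6667
z = (x̄−μ₀)/SE = (48.67−48)/4.6667 = 0.1436
p-value (one-sided, H₁ greater) = 0.44292
At α=0.05: p ≥ α → fail to reject H₀

reject H₀: no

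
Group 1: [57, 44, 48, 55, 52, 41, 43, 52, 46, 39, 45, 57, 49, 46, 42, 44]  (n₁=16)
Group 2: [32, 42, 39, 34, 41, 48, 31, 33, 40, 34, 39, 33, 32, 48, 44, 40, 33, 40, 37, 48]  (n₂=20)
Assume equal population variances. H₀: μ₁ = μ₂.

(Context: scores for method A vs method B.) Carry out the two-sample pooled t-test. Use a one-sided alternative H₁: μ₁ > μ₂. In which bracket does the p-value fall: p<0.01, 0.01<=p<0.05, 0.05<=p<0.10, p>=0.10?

x̄₁=47.500, s₁=5.657, n₁=16
x̄₂=38.400, s₂=5.623, n₂=20
s_p² = [15·5.657² + 19·5.623²]/34 = 31.7882
SE = √(s_p²·(1/16+1/20)) = 1.8911
t = (47.500−38.400)/1.8911 = 4.8121
df = 34
p-value (one-sided, H₁ greater) = 0.00002
→ bracket: p<0.01

p-value bracket: p<0.01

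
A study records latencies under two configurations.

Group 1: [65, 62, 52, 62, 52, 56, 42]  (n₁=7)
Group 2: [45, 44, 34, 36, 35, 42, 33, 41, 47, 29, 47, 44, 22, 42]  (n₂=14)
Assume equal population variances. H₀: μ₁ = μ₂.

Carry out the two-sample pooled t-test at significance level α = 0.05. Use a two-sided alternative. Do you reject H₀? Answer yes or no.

reject H₀: yes

x̄₁=55.857, s₁=7.967, n₁=7
x̄₂=38.643, s₂=7.386, n₂=14
s_p² = [6·7.967² + 13·7.386²]/19 = 57.3722
SE = √(s_p²·(1/7+1/14)) = 3.5063
t = (55.857−38.643)/3.5063 = 4.9096
df = 19
p-value (two-sided) = 0.00010
At α=0.05: p < α → reject H₀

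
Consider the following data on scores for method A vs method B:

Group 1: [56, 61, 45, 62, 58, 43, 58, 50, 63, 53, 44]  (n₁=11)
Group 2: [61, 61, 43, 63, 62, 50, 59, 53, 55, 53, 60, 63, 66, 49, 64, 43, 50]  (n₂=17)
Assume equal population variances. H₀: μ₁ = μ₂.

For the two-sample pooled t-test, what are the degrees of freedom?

df = n₁ + n₂ − 2 = 11 + 17 − 2 = 26

degrees of freedom = 26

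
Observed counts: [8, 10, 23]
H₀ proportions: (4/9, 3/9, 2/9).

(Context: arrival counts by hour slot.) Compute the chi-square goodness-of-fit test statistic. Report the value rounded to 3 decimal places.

n = 41; E_i = n·p_i = [18.22, 13.67, 9.11]
χ² = (8−18.22)²/18.22 + (10−13.67)²/13.67 + (23−9.11)²/9.11 = 27.8902
df = 2

test statistic = 27.890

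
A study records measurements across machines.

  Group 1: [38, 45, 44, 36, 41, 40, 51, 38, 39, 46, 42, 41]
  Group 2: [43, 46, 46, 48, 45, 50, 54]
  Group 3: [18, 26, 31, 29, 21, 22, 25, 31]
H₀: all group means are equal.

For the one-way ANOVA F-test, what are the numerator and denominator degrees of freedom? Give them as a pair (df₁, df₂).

k = 3 groups, N = 27 total
df = (k−1, N−k) = (3−1, 27−3) = (2, 24)

degrees of freedom = [2, 24]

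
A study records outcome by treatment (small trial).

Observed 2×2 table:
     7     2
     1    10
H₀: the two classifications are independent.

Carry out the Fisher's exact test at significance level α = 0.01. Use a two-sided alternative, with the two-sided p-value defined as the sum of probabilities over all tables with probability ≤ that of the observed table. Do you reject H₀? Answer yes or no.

Margins: r₁=9, r₂=11, c₁=8, c₂=12, n=20
p_obs = C(9,7)·C(11,1)/C(20,8); sum pmf over tables with pmf ≤ p_obs
p-value (two-sided) = 0.00452
At α=0.01: p < α → reject H₀

reject H₀: yes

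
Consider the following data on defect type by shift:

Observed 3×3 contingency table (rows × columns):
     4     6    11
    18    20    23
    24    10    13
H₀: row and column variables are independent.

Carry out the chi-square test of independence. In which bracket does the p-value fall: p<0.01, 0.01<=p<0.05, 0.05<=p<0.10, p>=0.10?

p-value bracket: 0.05<=p<0.10

Row totals [21, 61, 47], col totals [46, 36, 47], n=129
χ² = (4−7.49)²/7.49 + (6−5.86)²/5.86 + (11−7.65)²/7.65 + (18−21.75)²/21.75 + (20−17.02)²/17.02 + (23−22.22)²/22.22 + (24−16.76)²/16.76 + (10−13.12)²/13.12 + (13−17.12)²/17.12 = 9.1503
df = 4
p-value (upper-tail) = 0.05745
→ bracket: 0.05<=p<0.10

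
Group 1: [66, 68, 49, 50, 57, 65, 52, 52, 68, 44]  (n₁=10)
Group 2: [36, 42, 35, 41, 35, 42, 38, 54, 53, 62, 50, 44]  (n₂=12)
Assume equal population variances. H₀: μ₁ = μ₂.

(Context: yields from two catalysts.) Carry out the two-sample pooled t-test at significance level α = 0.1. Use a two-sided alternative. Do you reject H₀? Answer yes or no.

x̄₁=57.100, s₁=8.937, n₁=10
x̄₂=44.333, s₂=8.627, n₂=12
s_p² = [9·8.937² + 11·8.627²]/20 = 76.8783
SE = √(s_p²·(1/10+1/12)) = 3.7542
t = (57.100−44.333)/3.7542 = 3.4006
df = 20
p-value (two-sided) = 0.00284
At α=0.1: p < α → reject H₀

reject H₀: yes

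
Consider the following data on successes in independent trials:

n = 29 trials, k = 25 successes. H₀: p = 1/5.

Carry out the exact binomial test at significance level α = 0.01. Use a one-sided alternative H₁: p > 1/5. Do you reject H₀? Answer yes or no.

Exact binomial: n=29, k=25, p₀=1/5=0.2000
P(X≥25) from Σ C(n,i)·p₀^i·(1−p₀)^(n−i)
p-value (one-sided, H₁ greater) = 0.00000
At α=0.01: p < α → reject H₀

reject H₀: yes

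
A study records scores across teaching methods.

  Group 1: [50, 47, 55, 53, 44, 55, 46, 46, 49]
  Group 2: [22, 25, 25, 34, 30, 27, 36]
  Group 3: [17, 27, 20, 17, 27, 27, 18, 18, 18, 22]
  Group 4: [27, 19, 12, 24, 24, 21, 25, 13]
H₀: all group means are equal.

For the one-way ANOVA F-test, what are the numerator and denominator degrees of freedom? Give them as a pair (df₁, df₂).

k = 4 groups, N = 34 total
df = (k−1, N−k) = (4−1, 34−4) = (3, 30)

degrees of freedom = [3, 30]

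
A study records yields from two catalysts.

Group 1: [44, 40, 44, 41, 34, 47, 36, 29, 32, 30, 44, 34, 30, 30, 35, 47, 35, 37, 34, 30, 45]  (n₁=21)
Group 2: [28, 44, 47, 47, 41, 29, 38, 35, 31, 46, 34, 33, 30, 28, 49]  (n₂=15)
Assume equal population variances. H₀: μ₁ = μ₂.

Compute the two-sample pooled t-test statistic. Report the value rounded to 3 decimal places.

test statistic = -0.124

x̄₁=37.048, s₁=6.152, n₁=21
x̄₂=37.333, s₂=7.697, n₂=15
s_p² = [20·6.152² + 14·7.697²]/34 = 46.6555
SE = √(s_p²·(1/21+1/15)) = 2.3091
t = (37.048−37.333)/2.3091 = -0.1237
df = 34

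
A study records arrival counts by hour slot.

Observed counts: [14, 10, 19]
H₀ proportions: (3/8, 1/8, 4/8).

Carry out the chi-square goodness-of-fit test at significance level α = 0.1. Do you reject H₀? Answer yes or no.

n = 43; E_i = n·p_i = [16.12, 5.38, 21.50]
χ² = (14−16.12)²/16.12 + (10−5.38)²/5.38 + (19−21.50)²/21.50 = 4.5504
df = 2
p-value (upper-tail) = 0.10278
At α=0.1: p ≥ α → fail to reject H₀

reject H₀: no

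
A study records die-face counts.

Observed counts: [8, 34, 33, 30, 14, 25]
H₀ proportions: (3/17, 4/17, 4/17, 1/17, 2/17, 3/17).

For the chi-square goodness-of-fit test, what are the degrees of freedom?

degrees of freedom = 5

df = k − 1 = 6 − 1 = 5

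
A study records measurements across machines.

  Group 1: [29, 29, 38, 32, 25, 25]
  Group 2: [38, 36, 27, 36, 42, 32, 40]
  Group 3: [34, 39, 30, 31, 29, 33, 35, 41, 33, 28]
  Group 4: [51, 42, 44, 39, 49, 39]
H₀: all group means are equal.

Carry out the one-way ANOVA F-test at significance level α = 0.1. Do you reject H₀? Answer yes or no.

reject H₀: yes

Group means [29.67, 35.86, 33.30, 44.00], grand mean 35.379
SSB = Σnᵢ(x̄ᵢ−x̄)² = 686.537; SSW = ΣΣ(x−x̄ᵢ)² = 558.290
MSB = 686.537/3 = 228.8457; MSW = 558.290/25 = 22.3316
F = MSB/MSW = 10.2476
df = (3, 25)
p-value (upper-tail) = 0.00014
At α=0.1: p < α → reject H₀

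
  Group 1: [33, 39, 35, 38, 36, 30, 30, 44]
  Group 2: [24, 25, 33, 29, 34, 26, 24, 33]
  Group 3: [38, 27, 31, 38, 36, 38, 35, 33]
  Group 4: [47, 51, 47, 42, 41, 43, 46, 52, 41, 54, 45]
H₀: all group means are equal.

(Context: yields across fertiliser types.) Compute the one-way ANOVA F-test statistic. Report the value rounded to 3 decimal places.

test statistic = 27.358

Group means [35.62, 28.50, 34.50, 46.27], grand mean 37.086
SSB = Σnᵢ(x̄ᵢ−x̄)² = 1588.686; SSW = ΣΣ(x−x̄ᵢ)² = 600.057
MSB = 1588.686/3 = 529.5620; MSW = 600.057/31 = 19.3567
F = MSB/MSW = 27.3581
df = (3, 31)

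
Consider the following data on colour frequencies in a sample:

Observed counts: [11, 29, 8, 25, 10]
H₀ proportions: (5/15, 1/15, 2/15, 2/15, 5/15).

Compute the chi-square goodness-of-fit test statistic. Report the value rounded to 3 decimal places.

n = 83; E_i = n·p_i = [27.67, 5.53, 11.07, 11.07, 27.67]
χ² = (11−27.67)²/27.67 + (29−5.53)²/5.53 + (8−11.07)²/11.07 + (25−11.07)²/11.07 + (10−27.67)²/27.67 = 139.2349
df = 4

test statistic = 139.235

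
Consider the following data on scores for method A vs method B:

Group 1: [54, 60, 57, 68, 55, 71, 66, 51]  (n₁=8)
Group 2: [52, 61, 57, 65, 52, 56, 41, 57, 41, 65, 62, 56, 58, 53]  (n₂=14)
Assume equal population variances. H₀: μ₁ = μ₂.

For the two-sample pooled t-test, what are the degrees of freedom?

degrees of freedom = 20

df = n₁ + n₂ − 2 = 8 + 14 − 2 = 20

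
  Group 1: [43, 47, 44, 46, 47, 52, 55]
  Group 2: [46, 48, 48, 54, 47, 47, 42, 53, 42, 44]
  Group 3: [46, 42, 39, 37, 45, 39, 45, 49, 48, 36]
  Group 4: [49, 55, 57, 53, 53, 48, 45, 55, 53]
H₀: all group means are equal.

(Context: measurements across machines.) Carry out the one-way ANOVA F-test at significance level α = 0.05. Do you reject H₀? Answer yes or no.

reject H₀: yes

Group means [47.71, 47.10, 42.60, 52.00], grand mean 47.194
SSB = Σnᵢ(x̄ᵢ−x̄)² = 420.910; SSW = ΣΣ(x−x̄ᵢ)² = 572.729
MSB = 420.910/3 = 140.3034; MSW = 572.729/32 = 17.8978
F = MSB/MSW = 7.8392
df = (3, 32)
p-value (upper-tail) = 0.00046
At α=0.05: p < α → reject H₀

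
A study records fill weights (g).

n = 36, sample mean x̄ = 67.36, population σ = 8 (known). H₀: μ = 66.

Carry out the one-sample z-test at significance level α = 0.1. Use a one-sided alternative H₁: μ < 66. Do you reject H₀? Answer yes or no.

SE = σ/√n = 8/√36 = 1.3333
z = (x̄−μ₀)/SE = (67.36−66)/1.3333 = 1.0200
p-value (one-sided, H₁ less) = 0.84614
At α=0.1: p ≥ α → fail to reject H₀

reject H₀: no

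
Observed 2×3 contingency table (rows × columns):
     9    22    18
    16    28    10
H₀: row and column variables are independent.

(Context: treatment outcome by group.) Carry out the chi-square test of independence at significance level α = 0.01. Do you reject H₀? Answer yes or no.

Row totals [49, 54], col totals [25, 50, 28], n=103
χ² = (9−11.89)²/11.89 + (22−23.79)²/23.79 + (18−13.32)²/13.32 + (16−13.11)²/13.11 + (28−26.21)²/26.21 + (10−14.68)²/14.68 = 4.7342
df = 2
p-value (upper-tail) = 0.09375
At α=0.01: p ≥ α → fail to reject H₀

reject H₀: no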